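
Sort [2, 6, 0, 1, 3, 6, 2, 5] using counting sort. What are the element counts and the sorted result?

Count array: [1, 1, 2, 1, 0, 1, 2]
(count[i] = number of elements equal to i)
Cumulative count: [1, 2, 4, 5, 5, 6, 8]
Sorted: [0, 1, 2, 2, 3, 5, 6, 6]


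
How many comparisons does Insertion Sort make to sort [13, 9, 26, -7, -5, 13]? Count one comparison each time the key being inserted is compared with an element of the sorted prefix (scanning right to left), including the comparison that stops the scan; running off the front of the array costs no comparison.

Insert 9: 13 > 9 (shift), reached front = 1 comparison(s) -> [9, 13, 26, -7, -5, 13]
Insert 26: 13 <= 26 (stop) = 1 comparison(s) -> [9, 13, 26, -7, -5, 13]
Insert -7: 26 > -7 (shift), 13 > -7 (shift), 9 > -7 (shift), reached front = 3 comparison(s) -> [-7, 9, 13, 26, -5, 13]
Insert -5: 26 > -5 (shift), 13 > -5 (shift), 9 > -5 (shift), -7 <= -5 (stop) = 4 comparison(s) -> [-7, -5, 9, 13, 26, 13]
Insert 13: 26 > 13 (shift), 13 <= 13 (stop) = 2 comparison(s) -> [-7, -5, 9, 13, 13, 26]
Total comparisons: 1 + 1 + 3 + 4 + 2 = 11


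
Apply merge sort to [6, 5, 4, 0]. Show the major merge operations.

Divide and conquer:
  Merge [6] + [5] -> [5, 6]
  Merge [4] + [0] -> [0, 4]
  Merge [5, 6] + [0, 4] -> [0, 4, 5, 6]


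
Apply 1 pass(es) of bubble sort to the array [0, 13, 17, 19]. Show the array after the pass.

After pass 1: [0, 13, 17, 19] (0 swaps)
Total swaps: 0


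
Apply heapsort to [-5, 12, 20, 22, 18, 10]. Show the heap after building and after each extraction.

Build heap: [22, 18, 20, 12, -5, 10]
Extract 22: [20, 18, 10, 12, -5, 22]
Extract 20: [18, 12, 10, -5, 20, 22]
Extract 18: [12, -5, 10, 18, 20, 22]
Extract 12: [10, -5, 12, 18, 20, 22]
Extract 10: [-5, 10, 12, 18, 20, 22]


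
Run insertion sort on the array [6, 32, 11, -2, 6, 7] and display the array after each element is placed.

First element 6 is already 'sorted'
Insert 32: shifted 0 elements -> [6, 32, 11, -2, 6, 7]
Insert 11: shifted 1 elements -> [6, 11, 32, -2, 6, 7]
Insert -2: shifted 3 elements -> [-2, 6, 11, 32, 6, 7]
Insert 6: shifted 2 elements -> [-2, 6, 6, 11, 32, 7]
Insert 7: shifted 2 elements -> [-2, 6, 6, 7, 11, 32]


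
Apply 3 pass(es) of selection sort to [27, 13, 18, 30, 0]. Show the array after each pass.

Pass 1: Select minimum 0 at index 4, swap -> [0, 13, 18, 30, 27]
Pass 2: Select minimum 13 at index 1, swap -> [0, 13, 18, 30, 27]
Pass 3: Select minimum 18 at index 2, swap -> [0, 13, 18, 30, 27]


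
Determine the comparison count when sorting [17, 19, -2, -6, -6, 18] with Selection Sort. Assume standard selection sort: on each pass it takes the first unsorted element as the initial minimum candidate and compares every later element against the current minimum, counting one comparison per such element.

Pass 1: scan indices 1..5 for the minimum = 5 comparison(s); min is -6, place at index 0 -> [-6, 19, -2, 17, -6, 18]
Pass 2: scan indices 2..5 for the minimum = 4 comparison(s); min is -6, place at index 1 -> [-6, -6, -2, 17, 19, 18]
Pass 3: scan indices 3..5 for the minimum = 3 comparison(s); min is -2, place at index 2 -> [-6, -6, -2, 17, 19, 18]
Pass 4: scan indices 4..5 for the minimum = 2 comparison(s); min is 17, place at index 3 -> [-6, -6, -2, 17, 19, 18]
Pass 5: scan indices 5..5 for the minimum = 1 comparison(s); min is 18, place at index 4 -> [-6, -6, -2, 17, 18, 19]
Selection sort always scans the whole unsorted suffix, so the count is (n-1) + (n-2) + ... + 1 = n(n-1)/2 = 6*5/2 = 15 regardless of the input order.
Total comparisons: 5 + 4 + 3 + 2 + 1 = 15


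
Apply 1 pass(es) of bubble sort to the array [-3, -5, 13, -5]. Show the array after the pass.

After pass 1: [-5, -3, -5, 13] (2 swaps)
Total swaps: 2


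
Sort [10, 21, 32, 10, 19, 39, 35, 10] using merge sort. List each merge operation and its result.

Divide and conquer:
  Merge [10] + [21] -> [10, 21]
  Merge [32] + [10] -> [10, 32]
  Merge [10, 21] + [10, 32] -> [10, 10, 21, 32]
  Merge [19] + [39] -> [19, 39]
  Merge [35] + [10] -> [10, 35]
  Merge [19, 39] + [10, 35] -> [10, 19, 35, 39]
  Merge [10, 10, 21, 32] + [10, 19, 35, 39] -> [10, 10, 10, 19, 21, 32, 35, 39]


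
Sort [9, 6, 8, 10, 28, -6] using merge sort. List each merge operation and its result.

Divide and conquer:
  Merge [6] + [8] -> [6, 8]
  Merge [9] + [6, 8] -> [6, 8, 9]
  Merge [28] + [-6] -> [-6, 28]
  Merge [10] + [-6, 28] -> [-6, 10, 28]
  Merge [6, 8, 9] + [-6, 10, 28] -> [-6, 6, 8, 9, 10, 28]


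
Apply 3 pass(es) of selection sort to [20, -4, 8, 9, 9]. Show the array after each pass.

Pass 1: Select minimum -4 at index 1, swap -> [-4, 20, 8, 9, 9]
Pass 2: Select minimum 8 at index 2, swap -> [-4, 8, 20, 9, 9]
Pass 3: Select minimum 9 at index 3, swap -> [-4, 8, 9, 20, 9]


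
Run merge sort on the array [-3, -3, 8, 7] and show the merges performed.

Divide and conquer:
  Merge [-3] + [-3] -> [-3, -3]
  Merge [8] + [7] -> [7, 8]
  Merge [-3, -3] + [7, 8] -> [-3, -3, 7, 8]


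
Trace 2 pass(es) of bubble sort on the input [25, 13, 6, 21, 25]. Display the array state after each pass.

After pass 1: [13, 6, 21, 25, 25] (3 swaps)
After pass 2: [6, 13, 21, 25, 25] (1 swaps)
Total swaps: 4


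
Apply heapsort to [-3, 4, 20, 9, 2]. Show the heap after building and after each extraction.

Build heap: [20, 9, -3, 4, 2]
Extract 20: [9, 4, -3, 2, 20]
Extract 9: [4, 2, -3, 9, 20]
Extract 4: [2, -3, 4, 9, 20]
Extract 2: [-3, 2, 4, 9, 20]


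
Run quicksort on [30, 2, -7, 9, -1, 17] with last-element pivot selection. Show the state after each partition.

Partition 1: pivot=17 at index 4 -> [2, -7, 9, -1, 17, 30]
Partition 2: pivot=-1 at index 1 -> [-7, -1, 9, 2, 17, 30]
Partition 3: pivot=2 at index 2 -> [-7, -1, 2, 9, 17, 30]


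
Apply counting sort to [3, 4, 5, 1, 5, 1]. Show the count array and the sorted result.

Count array: [0, 2, 0, 1, 1, 2]
(count[i] = number of elements equal to i)
Cumulative count: [0, 2, 2, 3, 4, 6]
Sorted: [1, 1, 3, 4, 5, 5]


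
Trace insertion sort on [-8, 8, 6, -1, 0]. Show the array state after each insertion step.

First element -8 is already 'sorted'
Insert 8: shifted 0 elements -> [-8, 8, 6, -1, 0]
Insert 6: shifted 1 elements -> [-8, 6, 8, -1, 0]
Insert -1: shifted 2 elements -> [-8, -1, 6, 8, 0]
Insert 0: shifted 2 elements -> [-8, -1, 0, 6, 8]


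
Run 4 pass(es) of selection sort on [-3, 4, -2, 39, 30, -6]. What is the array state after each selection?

Pass 1: Select minimum -6 at index 5, swap -> [-6, 4, -2, 39, 30, -3]
Pass 2: Select minimum -3 at index 5, swap -> [-6, -3, -2, 39, 30, 4]
Pass 3: Select minimum -2 at index 2, swap -> [-6, -3, -2, 39, 30, 4]
Pass 4: Select minimum 4 at index 5, swap -> [-6, -3, -2, 4, 30, 39]


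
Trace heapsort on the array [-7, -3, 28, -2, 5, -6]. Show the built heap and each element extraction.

Build heap: [28, 5, -6, -2, -3, -7]
Extract 28: [5, -2, -6, -7, -3, 28]
Extract 5: [-2, -3, -6, -7, 5, 28]
Extract -2: [-3, -7, -6, -2, 5, 28]
Extract -3: [-6, -7, -3, -2, 5, 28]
Extract -6: [-7, -6, -3, -2, 5, 28]


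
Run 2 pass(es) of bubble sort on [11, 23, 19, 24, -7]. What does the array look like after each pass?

After pass 1: [11, 19, 23, -7, 24] (2 swaps)
After pass 2: [11, 19, -7, 23, 24] (1 swaps)
Total swaps: 3


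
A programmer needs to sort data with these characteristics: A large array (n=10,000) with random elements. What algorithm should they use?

Best choice: Quicksort or Mergesort
Reason: Both have O(n log n) average case; quicksort has lower constant factors


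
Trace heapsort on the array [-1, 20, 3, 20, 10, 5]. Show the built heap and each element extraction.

Build heap: [20, 20, 5, -1, 10, 3]
Extract 20: [20, 10, 5, -1, 3, 20]
Extract 20: [10, 3, 5, -1, 20, 20]
Extract 10: [5, 3, -1, 10, 20, 20]
Extract 5: [3, -1, 5, 10, 20, 20]
Extract 3: [-1, 3, 5, 10, 20, 20]


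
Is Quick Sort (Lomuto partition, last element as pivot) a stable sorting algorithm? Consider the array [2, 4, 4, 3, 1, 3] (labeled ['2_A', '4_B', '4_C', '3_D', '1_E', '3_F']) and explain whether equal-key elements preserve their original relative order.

Trace Quick Sort on the labeled array (the key is the number; the letter only tracks identity):
  Partition indices 0..5 around pivot 3_F -> [2_A, 3_D, 1_E, 3_F, 4_C, 4_B]
  Partition indices 0..2 around pivot 1_E -> [1_E, 3_D, 2_A, 3_F, 4_C, 4_B]
  Partition indices 1..2 around pivot 2_A -> [1_E, 2_A, 3_D, 3_F, 4_C, 4_B]
  Partition indices 4..5 around pivot 4_B -> [1_E, 2_A, 3_D, 3_F, 4_C, 4_B]
Final order: [1_E, 2_A, 3_D, 3_F, 4_C, 4_B]
Equal keys:
  value 3: originally 3_D, 3_F; after sorting 3_D, 3_F -> order preserved
  value 4: originally 4_B, 4_C; after sorting 4_C, 4_B -> order changed
Equal keys were reordered, so Quick Sort is not stable: partition swaps elements across long distances and can reorder equal keys. (One such input is enough; an unstable sort may happen to preserve order on other inputs, but it gives no guarantee.)
Answer: Not stable


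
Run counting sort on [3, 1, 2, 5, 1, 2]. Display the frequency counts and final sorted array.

Count array: [0, 2, 2, 1, 0, 1]
(count[i] = number of elements equal to i)
Cumulative count: [0, 2, 4, 5, 5, 6]
Sorted: [1, 1, 2, 2, 3, 5]


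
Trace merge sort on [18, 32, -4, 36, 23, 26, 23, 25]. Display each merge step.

Divide and conquer:
  Merge [18] + [32] -> [18, 32]
  Merge [-4] + [36] -> [-4, 36]
  Merge [18, 32] + [-4, 36] -> [-4, 18, 32, 36]
  Merge [23] + [26] -> [23, 26]
  Merge [23] + [25] -> [23, 25]
  Merge [23, 26] + [23, 25] -> [23, 23, 25, 26]
  Merge [-4, 18, 32, 36] + [23, 23, 25, 26] -> [-4, 18, 23, 23, 25, 26, 32, 36]


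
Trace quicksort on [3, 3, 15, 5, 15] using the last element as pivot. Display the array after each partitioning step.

Partition 1: pivot=15 at index 4 -> [3, 3, 15, 5, 15]
Partition 2: pivot=5 at index 2 -> [3, 3, 5, 15, 15]
Partition 3: pivot=3 at index 1 -> [3, 3, 5, 15, 15]


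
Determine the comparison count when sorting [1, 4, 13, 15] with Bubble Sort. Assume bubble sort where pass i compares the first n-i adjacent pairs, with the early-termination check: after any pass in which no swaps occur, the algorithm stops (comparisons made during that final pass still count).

Pass 1: compare adjacent pairs (0,1)..(2,3) = 3 comparison(s), 0 swap(s) -> [1, 4, 13, 15]
No swaps in this pass, so bubble sort stops here.
Total comparisons: 3 = 3


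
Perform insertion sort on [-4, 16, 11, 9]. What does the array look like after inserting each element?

First element -4 is already 'sorted'
Insert 16: shifted 0 elements -> [-4, 16, 11, 9]
Insert 11: shifted 1 elements -> [-4, 11, 16, 9]
Insert 9: shifted 2 elements -> [-4, 9, 11, 16]


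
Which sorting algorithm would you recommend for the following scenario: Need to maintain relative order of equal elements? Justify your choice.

Best choice: Merge sort or Insertion sort
Reason: Both are stable; quicksort and heapsort are not stable


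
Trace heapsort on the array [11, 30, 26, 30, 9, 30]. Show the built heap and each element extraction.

Build heap: [30, 30, 30, 11, 9, 26]
Extract 30: [30, 26, 30, 11, 9, 30]
Extract 30: [30, 26, 9, 11, 30, 30]
Extract 30: [26, 11, 9, 30, 30, 30]
Extract 26: [11, 9, 26, 30, 30, 30]
Extract 11: [9, 11, 26, 30, 30, 30]


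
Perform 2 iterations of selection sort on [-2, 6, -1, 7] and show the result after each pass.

Pass 1: Select minimum -2 at index 0, swap -> [-2, 6, -1, 7]
Pass 2: Select minimum -1 at index 2, swap -> [-2, -1, 6, 7]


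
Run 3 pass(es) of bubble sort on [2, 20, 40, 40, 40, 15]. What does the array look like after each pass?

After pass 1: [2, 20, 40, 40, 15, 40] (1 swaps)
After pass 2: [2, 20, 40, 15, 40, 40] (1 swaps)
After pass 3: [2, 20, 15, 40, 40, 40] (1 swaps)
Total swaps: 3


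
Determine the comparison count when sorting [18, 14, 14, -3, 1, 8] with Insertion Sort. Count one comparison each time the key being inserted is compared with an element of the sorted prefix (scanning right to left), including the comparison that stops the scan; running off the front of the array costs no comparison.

Insert 14: 18 > 14 (shift), reached front = 1 comparison(s) -> [14, 18, 14, -3, 1, 8]
Insert 14: 18 > 14 (shift), 14 <= 14 (stop) = 2 comparison(s) -> [14, 14, 18, -3, 1, 8]
Insert -3: 18 > -3 (shift), 14 > -3 (shift), 14 > -3 (shift), reached front = 3 comparison(s) -> [-3, 14, 14, 18, 1, 8]
Insert 1: 18 > 1 (shift), 14 > 1 (shift), 14 > 1 (shift), -3 <= 1 (stop) = 4 comparison(s) -> [-3, 1, 14, 14, 18, 8]
Insert 8: 18 > 8 (shift), 14 > 8 (shift), 14 > 8 (shift), 1 <= 8 (stop) = 4 comparison(s) -> [-3, 1, 8, 14, 14, 18]
Total comparisons: 1 + 2 + 3 + 4 + 4 = 14


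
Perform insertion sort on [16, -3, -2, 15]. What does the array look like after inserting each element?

First element 16 is already 'sorted'
Insert -3: shifted 1 elements -> [-3, 16, -2, 15]
Insert -2: shifted 1 elements -> [-3, -2, 16, 15]
Insert 15: shifted 1 elements -> [-3, -2, 15, 16]


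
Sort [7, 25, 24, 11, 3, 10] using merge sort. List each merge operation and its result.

Divide and conquer:
  Merge [25] + [24] -> [24, 25]
  Merge [7] + [24, 25] -> [7, 24, 25]
  Merge [3] + [10] -> [3, 10]
  Merge [11] + [3, 10] -> [3, 10, 11]
  Merge [7, 24, 25] + [3, 10, 11] -> [3, 7, 10, 11, 24, 25]


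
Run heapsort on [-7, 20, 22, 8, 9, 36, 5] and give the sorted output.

Build heap: [36, 20, 22, 8, 9, -7, 5]
Extract 36: [22, 20, 5, 8, 9, -7, 36]
Extract 22: [20, 9, 5, 8, -7, 22, 36]
Extract 20: [9, 8, 5, -7, 20, 22, 36]
Extract 9: [8, -7, 5, 9, 20, 22, 36]
Extract 8: [5, -7, 8, 9, 20, 22, 36]
Extract 5: [-7, 5, 8, 9, 20, 22, 36]


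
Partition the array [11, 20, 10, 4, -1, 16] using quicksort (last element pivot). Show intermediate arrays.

Partition 1: pivot=16 at index 4 -> [11, 10, 4, -1, 16, 20]
Partition 2: pivot=-1 at index 0 -> [-1, 10, 4, 11, 16, 20]
Partition 3: pivot=11 at index 3 -> [-1, 10, 4, 11, 16, 20]
Partition 4: pivot=4 at index 1 -> [-1, 4, 10, 11, 16, 20]


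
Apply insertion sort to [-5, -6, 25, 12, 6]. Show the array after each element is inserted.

First element -5 is already 'sorted'
Insert -6: shifted 1 elements -> [-6, -5, 25, 12, 6]
Insert 25: shifted 0 elements -> [-6, -5, 25, 12, 6]
Insert 12: shifted 1 elements -> [-6, -5, 12, 25, 6]
Insert 6: shifted 2 elements -> [-6, -5, 6, 12, 25]


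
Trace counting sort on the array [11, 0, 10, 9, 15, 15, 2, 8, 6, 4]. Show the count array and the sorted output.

Count array: [1, 0, 1, 0, 1, 0, 1, 0, 1, 1, 1, 1, 0, 0, 0, 2]
(count[i] = number of elements equal to i)
Cumulative count: [1, 1, 2, 2, 3, 3, 4, 4, 5, 6, 7, 8, 8, 8, 8, 10]
Sorted: [0, 2, 4, 6, 8, 9, 10, 11, 15, 15]


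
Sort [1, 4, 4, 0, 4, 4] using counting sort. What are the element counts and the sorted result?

Count array: [1, 1, 0, 0, 4]
(count[i] = number of elements equal to i)
Cumulative count: [1, 2, 2, 2, 6]
Sorted: [0, 1, 4, 4, 4, 4]


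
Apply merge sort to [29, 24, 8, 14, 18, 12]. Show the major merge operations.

Divide and conquer:
  Merge [24] + [8] -> [8, 24]
  Merge [29] + [8, 24] -> [8, 24, 29]
  Merge [18] + [12] -> [12, 18]
  Merge [14] + [12, 18] -> [12, 14, 18]
  Merge [8, 24, 29] + [12, 14, 18] -> [8, 12, 14, 18, 24, 29]


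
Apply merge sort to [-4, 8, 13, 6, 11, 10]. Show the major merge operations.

Divide and conquer:
  Merge [8] + [13] -> [8, 13]
  Merge [-4] + [8, 13] -> [-4, 8, 13]
  Merge [11] + [10] -> [10, 11]
  Merge [6] + [10, 11] -> [6, 10, 11]
  Merge [-4, 8, 13] + [6, 10, 11] -> [-4, 6, 8, 10, 11, 13]


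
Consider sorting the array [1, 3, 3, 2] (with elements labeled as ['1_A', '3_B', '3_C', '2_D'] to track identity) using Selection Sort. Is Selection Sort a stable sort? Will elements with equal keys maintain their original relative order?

Trace Selection Sort on the labeled array (the key is the number; the letter only tracks identity):
  Pass 1: minimum 1_A is already at index 0; no swap -> [1_A, 3_B, 3_C, 2_D]
  Pass 2: minimum of unsorted part is 2_D at index 3; swap it with 3_B at index 1 -> [1_A, 2_D, 3_C, 3_B]
  Pass 3: minimum 3_C is already at index 2; no swap -> [1_A, 2_D, 3_C, 3_B]
Final order: [1_A, 2_D, 3_C, 3_B]
Equal keys:
  value 3: originally 3_B, 3_C; after sorting 3_C, 3_B -> order changed
Equal keys were reordered, so Selection Sort is not stable: the long-range swap that moves the minimum into place can carry an element past an equal key. (One such input is enough; an unstable sort may happen to preserve order on other inputs, but it gives no guarantee.)
Answer: Not stable


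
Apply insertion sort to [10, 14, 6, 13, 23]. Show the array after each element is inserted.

First element 10 is already 'sorted'
Insert 14: shifted 0 elements -> [10, 14, 6, 13, 23]
Insert 6: shifted 2 elements -> [6, 10, 14, 13, 23]
Insert 13: shifted 1 elements -> [6, 10, 13, 14, 23]
Insert 23: shifted 0 elements -> [6, 10, 13, 14, 23]


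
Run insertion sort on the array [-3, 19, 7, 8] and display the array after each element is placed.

First element -3 is already 'sorted'
Insert 19: shifted 0 elements -> [-3, 19, 7, 8]
Insert 7: shifted 1 elements -> [-3, 7, 19, 8]
Insert 8: shifted 1 elements -> [-3, 7, 8, 19]


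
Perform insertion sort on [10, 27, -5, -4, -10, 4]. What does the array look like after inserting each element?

First element 10 is already 'sorted'
Insert 27: shifted 0 elements -> [10, 27, -5, -4, -10, 4]
Insert -5: shifted 2 elements -> [-5, 10, 27, -4, -10, 4]
Insert -4: shifted 2 elements -> [-5, -4, 10, 27, -10, 4]
Insert -10: shifted 4 elements -> [-10, -5, -4, 10, 27, 4]
Insert 4: shifted 2 elements -> [-10, -5, -4, 4, 10, 27]


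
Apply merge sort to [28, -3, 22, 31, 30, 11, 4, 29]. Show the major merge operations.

Divide and conquer:
  Merge [28] + [-3] -> [-3, 28]
  Merge [22] + [31] -> [22, 31]
  Merge [-3, 28] + [22, 31] -> [-3, 22, 28, 31]
  Merge [30] + [11] -> [11, 30]
  Merge [4] + [29] -> [4, 29]
  Merge [11, 30] + [4, 29] -> [4, 11, 29, 30]
  Merge [-3, 22, 28, 31] + [4, 11, 29, 30] -> [-3, 4, 11, 22, 28, 29, 30, 31]


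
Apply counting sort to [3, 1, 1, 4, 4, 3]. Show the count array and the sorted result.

Count array: [0, 2, 0, 2, 2]
(count[i] = number of elements equal to i)
Cumulative count: [0, 2, 2, 4, 6]
Sorted: [1, 1, 3, 3, 4, 4]


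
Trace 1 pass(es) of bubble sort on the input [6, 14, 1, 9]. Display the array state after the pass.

After pass 1: [6, 1, 9, 14] (2 swaps)
Total swaps: 2


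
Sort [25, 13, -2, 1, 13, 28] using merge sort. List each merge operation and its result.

Divide and conquer:
  Merge [13] + [-2] -> [-2, 13]
  Merge [25] + [-2, 13] -> [-2, 13, 25]
  Merge [13] + [28] -> [13, 28]
  Merge [1] + [13, 28] -> [1, 13, 28]
  Merge [-2, 13, 25] + [1, 13, 28] -> [-2, 1, 13, 13, 25, 28]


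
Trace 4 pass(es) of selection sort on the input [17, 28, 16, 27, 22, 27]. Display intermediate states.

Pass 1: Select minimum 16 at index 2, swap -> [16, 28, 17, 27, 22, 27]
Pass 2: Select minimum 17 at index 2, swap -> [16, 17, 28, 27, 22, 27]
Pass 3: Select minimum 22 at index 4, swap -> [16, 17, 22, 27, 28, 27]
Pass 4: Select minimum 27 at index 3, swap -> [16, 17, 22, 27, 28, 27]


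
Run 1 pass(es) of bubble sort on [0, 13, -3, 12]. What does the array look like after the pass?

After pass 1: [0, -3, 12, 13] (2 swaps)
Total swaps: 2


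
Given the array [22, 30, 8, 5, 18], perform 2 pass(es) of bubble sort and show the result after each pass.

After pass 1: [22, 8, 5, 18, 30] (3 swaps)
After pass 2: [8, 5, 18, 22, 30] (3 swaps)
Total swaps: 6


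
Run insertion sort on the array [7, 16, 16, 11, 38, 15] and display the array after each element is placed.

First element 7 is already 'sorted'
Insert 16: shifted 0 elements -> [7, 16, 16, 11, 38, 15]
Insert 16: shifted 0 elements -> [7, 16, 16, 11, 38, 15]
Insert 11: shifted 2 elements -> [7, 11, 16, 16, 38, 15]
Insert 38: shifted 0 elements -> [7, 11, 16, 16, 38, 15]
Insert 15: shifted 3 elements -> [7, 11, 15, 16, 16, 38]


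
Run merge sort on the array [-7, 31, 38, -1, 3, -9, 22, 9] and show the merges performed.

Divide and conquer:
  Merge [-7] + [31] -> [-7, 31]
  Merge [38] + [-1] -> [-1, 38]
  Merge [-7, 31] + [-1, 38] -> [-7, -1, 31, 38]
  Merge [3] + [-9] -> [-9, 3]
  Merge [22] + [9] -> [9, 22]
  Merge [-9, 3] + [9, 22] -> [-9, 3, 9, 22]
  Merge [-7, -1, 31, 38] + [-9, 3, 9, 22] -> [-9, -7, -1, 3, 9, 22, 31, 38]


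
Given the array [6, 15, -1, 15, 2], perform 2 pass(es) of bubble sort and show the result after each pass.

After pass 1: [6, -1, 15, 2, 15] (2 swaps)
After pass 2: [-1, 6, 2, 15, 15] (2 swaps)
Total swaps: 4


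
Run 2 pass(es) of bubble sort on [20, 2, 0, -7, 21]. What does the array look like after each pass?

After pass 1: [2, 0, -7, 20, 21] (3 swaps)
After pass 2: [0, -7, 2, 20, 21] (2 swaps)
Total swaps: 5


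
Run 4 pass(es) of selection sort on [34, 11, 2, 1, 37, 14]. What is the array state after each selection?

Pass 1: Select minimum 1 at index 3, swap -> [1, 11, 2, 34, 37, 14]
Pass 2: Select minimum 2 at index 2, swap -> [1, 2, 11, 34, 37, 14]
Pass 3: Select minimum 11 at index 2, swap -> [1, 2, 11, 34, 37, 14]
Pass 4: Select minimum 14 at index 5, swap -> [1, 2, 11, 14, 37, 34]


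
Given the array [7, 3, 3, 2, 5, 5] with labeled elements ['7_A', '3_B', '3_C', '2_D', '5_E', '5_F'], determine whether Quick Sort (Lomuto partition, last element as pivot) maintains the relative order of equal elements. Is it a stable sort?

Trace Quick Sort on the labeled array (the key is the number; the letter only tracks identity):
  Partition indices 0..5 around pivot 5_F -> [3_B, 3_C, 2_D, 5_E, 5_F, 7_A]
  Partition indices 0..3 around pivot 5_E -> [3_B, 3_C, 2_D, 5_E, 5_F, 7_A]
  Partition indices 0..2 around pivot 2_D -> [2_D, 3_C, 3_B, 5_E, 5_F, 7_A]
  Partition indices 1..2 around pivot 3_B -> [2_D, 3_C, 3_B, 5_E, 5_F, 7_A]
Final order: [2_D, 3_C, 3_B, 5_E, 5_F, 7_A]
Equal keys:
  value 3: originally 3_B, 3_C; after sorting 3_C, 3_B -> order changed
  value 5: originally 5_E, 5_F; after sorting 5_E, 5_F -> order preserved
Equal keys were reordered, so Quick Sort is not stable: partition swaps elements across long distances and can reorder equal keys. (One such input is enough; an unstable sort may happen to preserve order on other inputs, but it gives no guarantee.)
Answer: Not stable


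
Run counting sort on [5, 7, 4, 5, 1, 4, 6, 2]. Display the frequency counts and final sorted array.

Count array: [0, 1, 1, 0, 2, 2, 1, 1]
(count[i] = number of elements equal to i)
Cumulative count: [0, 1, 2, 2, 4, 6, 7, 8]
Sorted: [1, 2, 4, 4, 5, 5, 6, 7]


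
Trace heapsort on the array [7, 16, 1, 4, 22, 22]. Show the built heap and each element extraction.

Build heap: [22, 16, 22, 4, 7, 1]
Extract 22: [22, 16, 1, 4, 7, 22]
Extract 22: [16, 7, 1, 4, 22, 22]
Extract 16: [7, 4, 1, 16, 22, 22]
Extract 7: [4, 1, 7, 16, 22, 22]
Extract 4: [1, 4, 7, 16, 22, 22]


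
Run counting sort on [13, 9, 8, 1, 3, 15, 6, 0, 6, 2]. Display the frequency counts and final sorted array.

Count array: [1, 1, 1, 1, 0, 0, 2, 0, 1, 1, 0, 0, 0, 1, 0, 1]
(count[i] = number of elements equal to i)
Cumulative count: [1, 2, 3, 4, 4, 4, 6, 6, 7, 8, 8, 8, 8, 9, 9, 10]
Sorted: [0, 1, 2, 3, 6, 6, 8, 9, 13, 15]


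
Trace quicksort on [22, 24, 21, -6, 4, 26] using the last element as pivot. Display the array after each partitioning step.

Partition 1: pivot=26 at index 5 -> [22, 24, 21, -6, 4, 26]
Partition 2: pivot=4 at index 1 -> [-6, 4, 21, 22, 24, 26]
Partition 3: pivot=24 at index 4 -> [-6, 4, 21, 22, 24, 26]
Partition 4: pivot=22 at index 3 -> [-6, 4, 21, 22, 24, 26]


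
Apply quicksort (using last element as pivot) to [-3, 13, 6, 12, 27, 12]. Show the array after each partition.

Partition 1: pivot=12 at index 3 -> [-3, 6, 12, 12, 27, 13]
Partition 2: pivot=12 at index 2 -> [-3, 6, 12, 12, 27, 13]
Partition 3: pivot=6 at index 1 -> [-3, 6, 12, 12, 27, 13]
Partition 4: pivot=13 at index 4 -> [-3, 6, 12, 12, 13, 27]


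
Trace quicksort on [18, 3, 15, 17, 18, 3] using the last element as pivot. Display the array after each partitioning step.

Partition 1: pivot=3 at index 1 -> [3, 3, 15, 17, 18, 18]
Partition 2: pivot=18 at index 5 -> [3, 3, 15, 17, 18, 18]
Partition 3: pivot=18 at index 4 -> [3, 3, 15, 17, 18, 18]
Partition 4: pivot=17 at index 3 -> [3, 3, 15, 17, 18, 18]


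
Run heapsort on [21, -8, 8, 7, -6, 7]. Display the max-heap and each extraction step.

Build heap: [21, 7, 8, -8, -6, 7]
Extract 21: [8, 7, 7, -8, -6, 21]
Extract 8: [7, -6, 7, -8, 8, 21]
Extract 7: [7, -6, -8, 7, 8, 21]
Extract 7: [-6, -8, 7, 7, 8, 21]
Extract -6: [-8, -6, 7, 7, 8, 21]


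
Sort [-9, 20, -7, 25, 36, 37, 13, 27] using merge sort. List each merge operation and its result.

Divide and conquer:
  Merge [-9] + [20] -> [-9, 20]
  Merge [-7] + [25] -> [-7, 25]
  Merge [-9, 20] + [-7, 25] -> [-9, -7, 20, 25]
  Merge [36] + [37] -> [36, 37]
  Merge [13] + [27] -> [13, 27]
  Merge [36, 37] + [13, 27] -> [13, 27, 36, 37]
  Merge [-9, -7, 20, 25] + [13, 27, 36, 37] -> [-9, -7, 13, 20, 25, 27, 36, 37]


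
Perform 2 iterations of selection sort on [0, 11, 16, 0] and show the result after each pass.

Pass 1: Select minimum 0 at index 0, swap -> [0, 11, 16, 0]
Pass 2: Select minimum 0 at index 3, swap -> [0, 0, 16, 11]


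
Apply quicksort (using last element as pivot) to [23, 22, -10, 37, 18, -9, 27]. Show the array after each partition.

Partition 1: pivot=27 at index 5 -> [23, 22, -10, 18, -9, 27, 37]
Partition 2: pivot=-9 at index 1 -> [-10, -9, 23, 18, 22, 27, 37]
Partition 3: pivot=22 at index 3 -> [-10, -9, 18, 22, 23, 27, 37]


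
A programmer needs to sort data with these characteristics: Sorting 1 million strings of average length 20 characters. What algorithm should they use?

Best choice: MSD radix sort or Mergesort
Reason: MSD radix sort is a non-comparison sort that buckets the strings by successive character positions, running in time proportional to the total number of characters examined rather than O(n log n) string comparisons; mergesort is a stable O(n log n)-comparison alternative that works for arbitrary variable-length keys


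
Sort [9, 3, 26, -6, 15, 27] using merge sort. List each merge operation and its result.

Divide and conquer:
  Merge [3] + [26] -> [3, 26]
  Merge [9] + [3, 26] -> [3, 9, 26]
  Merge [15] + [27] -> [15, 27]
  Merge [-6] + [15, 27] -> [-6, 15, 27]
  Merge [3, 9, 26] + [-6, 15, 27] -> [-6, 3, 9, 15, 26, 27]


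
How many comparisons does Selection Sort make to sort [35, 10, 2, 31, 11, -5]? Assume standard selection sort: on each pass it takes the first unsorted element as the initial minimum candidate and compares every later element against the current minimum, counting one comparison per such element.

Pass 1: scan indices 1..5 for the minimum = 5 comparison(s); min is -5, place at index 0 -> [-5, 10, 2, 31, 11, 35]
Pass 2: scan indices 2..5 for the minimum = 4 comparison(s); min is 2, place at index 1 -> [-5, 2, 10, 31, 11, 35]
Pass 3: scan indices 3..5 for the minimum = 3 comparison(s); min is 10, place at index 2 -> [-5, 2, 10, 31, 11, 35]
Pass 4: scan indices 4..5 for the minimum = 2 comparison(s); min is 11, place at index 3 -> [-5, 2, 10, 11, 31, 35]
Pass 5: scan indices 5..5 for the minimum = 1 comparison(s); min is 31, place at index 4 -> [-5, 2, 10, 11, 31, 35]
Selection sort always scans the whole unsorted suffix, so the count is (n-1) + (n-2) + ... + 1 = n(n-1)/2 = 6*5/2 = 15 regardless of the input order.
Total comparisons: 5 + 4 + 3 + 2 + 1 = 15


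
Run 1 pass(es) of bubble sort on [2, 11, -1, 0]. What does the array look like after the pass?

After pass 1: [2, -1, 0, 11] (2 swaps)
Total swaps: 2


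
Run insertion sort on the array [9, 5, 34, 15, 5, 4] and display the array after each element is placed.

First element 9 is already 'sorted'
Insert 5: shifted 1 elements -> [5, 9, 34, 15, 5, 4]
Insert 34: shifted 0 elements -> [5, 9, 34, 15, 5, 4]
Insert 15: shifted 1 elements -> [5, 9, 15, 34, 5, 4]
Insert 5: shifted 3 elements -> [5, 5, 9, 15, 34, 4]
Insert 4: shifted 5 elements -> [4, 5, 5, 9, 15, 34]


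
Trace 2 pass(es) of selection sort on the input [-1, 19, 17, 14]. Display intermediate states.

Pass 1: Select minimum -1 at index 0, swap -> [-1, 19, 17, 14]
Pass 2: Select minimum 14 at index 3, swap -> [-1, 14, 17, 19]


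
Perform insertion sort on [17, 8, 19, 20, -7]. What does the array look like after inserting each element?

First element 17 is already 'sorted'
Insert 8: shifted 1 elements -> [8, 17, 19, 20, -7]
Insert 19: shifted 0 elements -> [8, 17, 19, 20, -7]
Insert 20: shifted 0 elements -> [8, 17, 19, 20, -7]
Insert -7: shifted 4 elements -> [-7, 8, 17, 19, 20]


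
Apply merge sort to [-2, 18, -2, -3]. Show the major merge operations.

Divide and conquer:
  Merge [-2] + [18] -> [-2, 18]
  Merge [-2] + [-3] -> [-3, -2]
  Merge [-2, 18] + [-3, -2] -> [-3, -2, -2, 18]


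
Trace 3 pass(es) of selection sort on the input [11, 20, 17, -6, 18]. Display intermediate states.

Pass 1: Select minimum -6 at index 3, swap -> [-6, 20, 17, 11, 18]
Pass 2: Select minimum 11 at index 3, swap -> [-6, 11, 17, 20, 18]
Pass 3: Select minimum 17 at index 2, swap -> [-6, 11, 17, 20, 18]


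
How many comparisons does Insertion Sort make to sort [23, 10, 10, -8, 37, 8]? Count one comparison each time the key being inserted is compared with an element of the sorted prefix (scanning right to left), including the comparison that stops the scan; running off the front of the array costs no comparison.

Insert 10: 23 > 10 (shift), reached front = 1 comparison(s) -> [10, 23, 10, -8, 37, 8]
Insert 10: 23 > 10 (shift), 10 <= 10 (stop) = 2 comparison(s) -> [10, 10, 23, -8, 37, 8]
Insert -8: 23 > -8 (shift), 10 > -8 (shift), 10 > -8 (shift), reached front = 3 comparison(s) -> [-8, 10, 10, 23, 37, 8]
Insert 37: 23 <= 37 (stop) = 1 comparison(s) -> [-8, 10, 10, 23, 37, 8]
Insert 8: 37 > 8 (shift), 23 > 8 (shift), 10 > 8 (shift), 10 > 8 (shift), -8 <= 8 (stop) = 5 comparison(s) -> [-8, 8, 10, 10, 23, 37]
Total comparisons: 1 + 2 + 3 + 1 + 5 = 12


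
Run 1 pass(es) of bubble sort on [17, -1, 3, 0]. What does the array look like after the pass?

After pass 1: [-1, 3, 0, 17] (3 swaps)
Total swaps: 3


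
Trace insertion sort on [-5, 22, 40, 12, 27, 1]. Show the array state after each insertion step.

First element -5 is already 'sorted'
Insert 22: shifted 0 elements -> [-5, 22, 40, 12, 27, 1]
Insert 40: shifted 0 elements -> [-5, 22, 40, 12, 27, 1]
Insert 12: shifted 2 elements -> [-5, 12, 22, 40, 27, 1]
Insert 27: shifted 1 elements -> [-5, 12, 22, 27, 40, 1]
Insert 1: shifted 4 elements -> [-5, 1, 12, 22, 27, 40]


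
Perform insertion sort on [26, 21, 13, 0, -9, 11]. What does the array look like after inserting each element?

First element 26 is already 'sorted'
Insert 21: shifted 1 elements -> [21, 26, 13, 0, -9, 11]
Insert 13: shifted 2 elements -> [13, 21, 26, 0, -9, 11]
Insert 0: shifted 3 elements -> [0, 13, 21, 26, -9, 11]
Insert -9: shifted 4 elements -> [-9, 0, 13, 21, 26, 11]
Insert 11: shifted 3 elements -> [-9, 0, 11, 13, 21, 26]


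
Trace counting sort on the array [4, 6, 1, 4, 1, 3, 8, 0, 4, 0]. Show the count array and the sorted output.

Count array: [2, 2, 0, 1, 3, 0, 1, 0, 1]
(count[i] = number of elements equal to i)
Cumulative count: [2, 4, 4, 5, 8, 8, 9, 9, 10]
Sorted: [0, 0, 1, 1, 3, 4, 4, 4, 6, 8]


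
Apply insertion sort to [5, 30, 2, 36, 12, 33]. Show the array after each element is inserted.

First element 5 is already 'sorted'
Insert 30: shifted 0 elements -> [5, 30, 2, 36, 12, 33]
Insert 2: shifted 2 elements -> [2, 5, 30, 36, 12, 33]
Insert 36: shifted 0 elements -> [2, 5, 30, 36, 12, 33]
Insert 12: shifted 2 elements -> [2, 5, 12, 30, 36, 33]
Insert 33: shifted 1 elements -> [2, 5, 12, 30, 33, 36]


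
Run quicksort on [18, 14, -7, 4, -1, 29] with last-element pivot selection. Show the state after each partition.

Partition 1: pivot=29 at index 5 -> [18, 14, -7, 4, -1, 29]
Partition 2: pivot=-1 at index 1 -> [-7, -1, 18, 4, 14, 29]
Partition 3: pivot=14 at index 3 -> [-7, -1, 4, 14, 18, 29]


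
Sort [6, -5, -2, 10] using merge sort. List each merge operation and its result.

Divide and conquer:
  Merge [6] + [-5] -> [-5, 6]
  Merge [-2] + [10] -> [-2, 10]
  Merge [-5, 6] + [-2, 10] -> [-5, -2, 6, 10]


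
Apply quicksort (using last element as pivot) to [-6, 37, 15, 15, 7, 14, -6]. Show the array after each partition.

Partition 1: pivot=-6 at index 1 -> [-6, -6, 15, 15, 7, 14, 37]
Partition 2: pivot=37 at index 6 -> [-6, -6, 15, 15, 7, 14, 37]
Partition 3: pivot=14 at index 3 -> [-6, -6, 7, 14, 15, 15, 37]
Partition 4: pivot=15 at index 5 -> [-6, -6, 7, 14, 15, 15, 37]


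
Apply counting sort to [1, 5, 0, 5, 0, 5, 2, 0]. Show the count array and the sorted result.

Count array: [3, 1, 1, 0, 0, 3]
(count[i] = number of elements equal to i)
Cumulative count: [3, 4, 5, 5, 5, 8]
Sorted: [0, 0, 0, 1, 2, 5, 5, 5]


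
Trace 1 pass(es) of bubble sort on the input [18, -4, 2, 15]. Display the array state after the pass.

After pass 1: [-4, 2, 15, 18] (3 swaps)
Total swaps: 3


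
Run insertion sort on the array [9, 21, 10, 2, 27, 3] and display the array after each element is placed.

First element 9 is already 'sorted'
Insert 21: shifted 0 elements -> [9, 21, 10, 2, 27, 3]
Insert 10: shifted 1 elements -> [9, 10, 21, 2, 27, 3]
Insert 2: shifted 3 elements -> [2, 9, 10, 21, 27, 3]
Insert 27: shifted 0 elements -> [2, 9, 10, 21, 27, 3]
Insert 3: shifted 4 elements -> [2, 3, 9, 10, 21, 27]


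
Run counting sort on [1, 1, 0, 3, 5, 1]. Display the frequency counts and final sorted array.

Count array: [1, 3, 0, 1, 0, 1]
(count[i] = number of elements equal to i)
Cumulative count: [1, 4, 4, 5, 5, 6]
Sorted: [0, 1, 1, 1, 3, 5]


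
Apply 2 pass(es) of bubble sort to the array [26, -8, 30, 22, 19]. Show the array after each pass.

After pass 1: [-8, 26, 22, 19, 30] (3 swaps)
After pass 2: [-8, 22, 19, 26, 30] (2 swaps)
Total swaps: 5


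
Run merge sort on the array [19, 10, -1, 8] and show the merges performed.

Divide and conquer:
  Merge [19] + [10] -> [10, 19]
  Merge [-1] + [8] -> [-1, 8]
  Merge [10, 19] + [-1, 8] -> [-1, 8, 10, 19]


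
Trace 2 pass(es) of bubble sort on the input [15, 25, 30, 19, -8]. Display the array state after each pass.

After pass 1: [15, 25, 19, -8, 30] (2 swaps)
After pass 2: [15, 19, -8, 25, 30] (2 swaps)
Total swaps: 4


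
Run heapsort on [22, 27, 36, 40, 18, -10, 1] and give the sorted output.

Build heap: [40, 27, 36, 22, 18, -10, 1]
Extract 40: [36, 27, 1, 22, 18, -10, 40]
Extract 36: [27, 22, 1, -10, 18, 36, 40]
Extract 27: [22, 18, 1, -10, 27, 36, 40]
Extract 22: [18, -10, 1, 22, 27, 36, 40]
Extract 18: [1, -10, 18, 22, 27, 36, 40]
Extract 1: [-10, 1, 18, 22, 27, 36, 40]


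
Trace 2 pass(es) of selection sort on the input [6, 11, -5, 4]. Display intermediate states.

Pass 1: Select minimum -5 at index 2, swap -> [-5, 11, 6, 4]
Pass 2: Select minimum 4 at index 3, swap -> [-5, 4, 6, 11]


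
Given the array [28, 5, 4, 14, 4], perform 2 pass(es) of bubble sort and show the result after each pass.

After pass 1: [5, 4, 14, 4, 28] (4 swaps)
After pass 2: [4, 5, 4, 14, 28] (2 swaps)
Total swaps: 6


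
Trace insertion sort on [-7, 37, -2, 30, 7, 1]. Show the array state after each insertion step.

First element -7 is already 'sorted'
Insert 37: shifted 0 elements -> [-7, 37, -2, 30, 7, 1]
Insert -2: shifted 1 elements -> [-7, -2, 37, 30, 7, 1]
Insert 30: shifted 1 elements -> [-7, -2, 30, 37, 7, 1]
Insert 7: shifted 2 elements -> [-7, -2, 7, 30, 37, 1]
Insert 1: shifted 3 elements -> [-7, -2, 1, 7, 30, 37]


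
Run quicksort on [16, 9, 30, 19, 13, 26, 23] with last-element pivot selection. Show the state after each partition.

Partition 1: pivot=23 at index 4 -> [16, 9, 19, 13, 23, 26, 30]
Partition 2: pivot=13 at index 1 -> [9, 13, 19, 16, 23, 26, 30]
Partition 3: pivot=16 at index 2 -> [9, 13, 16, 19, 23, 26, 30]
Partition 4: pivot=30 at index 6 -> [9, 13, 16, 19, 23, 26, 30]


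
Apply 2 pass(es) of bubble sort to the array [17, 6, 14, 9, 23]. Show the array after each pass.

After pass 1: [6, 14, 9, 17, 23] (3 swaps)
After pass 2: [6, 9, 14, 17, 23] (1 swaps)
Total swaps: 4


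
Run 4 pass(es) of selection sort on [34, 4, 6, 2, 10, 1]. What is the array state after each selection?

Pass 1: Select minimum 1 at index 5, swap -> [1, 4, 6, 2, 10, 34]
Pass 2: Select minimum 2 at index 3, swap -> [1, 2, 6, 4, 10, 34]
Pass 3: Select minimum 4 at index 3, swap -> [1, 2, 4, 6, 10, 34]
Pass 4: Select minimum 6 at index 3, swap -> [1, 2, 4, 6, 10, 34]


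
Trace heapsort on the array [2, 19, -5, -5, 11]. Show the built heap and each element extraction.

Build heap: [19, 11, -5, -5, 2]
Extract 19: [11, 2, -5, -5, 19]
Extract 11: [2, -5, -5, 11, 19]
Extract 2: [-5, -5, 2, 11, 19]
Extract -5: [-5, -5, 2, 11, 19]


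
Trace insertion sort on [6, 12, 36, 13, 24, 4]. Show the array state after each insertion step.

First element 6 is already 'sorted'
Insert 12: shifted 0 elements -> [6, 12, 36, 13, 24, 4]
Insert 36: shifted 0 elements -> [6, 12, 36, 13, 24, 4]
Insert 13: shifted 1 elements -> [6, 12, 13, 36, 24, 4]
Insert 24: shifted 1 elements -> [6, 12, 13, 24, 36, 4]
Insert 4: shifted 5 elements -> [4, 6, 12, 13, 24, 36]


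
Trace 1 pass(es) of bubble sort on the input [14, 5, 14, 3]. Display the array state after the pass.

After pass 1: [5, 14, 3, 14] (2 swaps)
Total swaps: 2


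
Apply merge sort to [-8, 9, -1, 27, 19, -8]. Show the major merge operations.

Divide and conquer:
  Merge [9] + [-1] -> [-1, 9]
  Merge [-8] + [-1, 9] -> [-8, -1, 9]
  Merge [19] + [-8] -> [-8, 19]
  Merge [27] + [-8, 19] -> [-8, 19, 27]
  Merge [-8, -1, 9] + [-8, 19, 27] -> [-8, -8, -1, 9, 19, 27]


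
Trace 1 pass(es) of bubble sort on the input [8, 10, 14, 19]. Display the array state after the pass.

After pass 1: [8, 10, 14, 19] (0 swaps)
Total swaps: 0


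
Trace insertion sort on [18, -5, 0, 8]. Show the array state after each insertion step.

First element 18 is already 'sorted'
Insert -5: shifted 1 elements -> [-5, 18, 0, 8]
Insert 0: shifted 1 elements -> [-5, 0, 18, 8]
Insert 8: shifted 1 elements -> [-5, 0, 8, 18]


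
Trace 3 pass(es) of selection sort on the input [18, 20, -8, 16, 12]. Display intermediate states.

Pass 1: Select minimum -8 at index 2, swap -> [-8, 20, 18, 16, 12]
Pass 2: Select minimum 12 at index 4, swap -> [-8, 12, 18, 16, 20]
Pass 3: Select minimum 16 at index 3, swap -> [-8, 12, 16, 18, 20]


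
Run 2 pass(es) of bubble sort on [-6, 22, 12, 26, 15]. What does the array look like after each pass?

After pass 1: [-6, 12, 22, 15, 26] (2 swaps)
After pass 2: [-6, 12, 15, 22, 26] (1 swaps)
Total swaps: 3


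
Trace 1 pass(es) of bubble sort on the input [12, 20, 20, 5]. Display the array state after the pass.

After pass 1: [12, 20, 5, 20] (1 swaps)
Total swaps: 1


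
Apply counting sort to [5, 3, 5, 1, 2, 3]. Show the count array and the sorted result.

Count array: [0, 1, 1, 2, 0, 2]
(count[i] = number of elements equal to i)
Cumulative count: [0, 1, 2, 4, 4, 6]
Sorted: [1, 2, 3, 3, 5, 5]


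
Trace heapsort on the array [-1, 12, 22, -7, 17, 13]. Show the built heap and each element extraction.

Build heap: [22, 17, 13, -7, 12, -1]
Extract 22: [17, 12, 13, -7, -1, 22]
Extract 17: [13, 12, -1, -7, 17, 22]
Extract 13: [12, -7, -1, 13, 17, 22]
Extract 12: [-1, -7, 12, 13, 17, 22]
Extract -1: [-7, -1, 12, 13, 17, 22]


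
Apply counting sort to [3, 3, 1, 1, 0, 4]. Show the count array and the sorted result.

Count array: [1, 2, 0, 2, 1]
(count[i] = number of elements equal to i)
Cumulative count: [1, 3, 3, 5, 6]
Sorted: [0, 1, 1, 3, 3, 4]


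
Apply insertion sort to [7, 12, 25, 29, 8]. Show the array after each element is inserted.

First element 7 is already 'sorted'
Insert 12: shifted 0 elements -> [7, 12, 25, 29, 8]
Insert 25: shifted 0 elements -> [7, 12, 25, 29, 8]
Insert 29: shifted 0 elements -> [7, 12, 25, 29, 8]
Insert 8: shifted 3 elements -> [7, 8, 12, 25, 29]
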